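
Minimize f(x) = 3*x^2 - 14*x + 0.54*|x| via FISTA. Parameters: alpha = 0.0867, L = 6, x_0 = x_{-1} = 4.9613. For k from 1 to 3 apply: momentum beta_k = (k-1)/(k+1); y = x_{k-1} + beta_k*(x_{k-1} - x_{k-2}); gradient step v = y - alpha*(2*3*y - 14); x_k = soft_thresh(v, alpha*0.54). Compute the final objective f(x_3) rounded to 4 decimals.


FISTA on f(x) = 3*x^2 - 14*x + 0.54*|x|
L = 6, alpha = 0.0867
Iteration 1: beta = 0.0, y = 4.9613 + 0.0*(4.9613 - 4.9613) = 4.9613
  grad(y) = 15.7678, v = y - alpha*grad = 3.5942
  prox(v) = soft_thresh(3.5942, 0.0468) = 3.5474
Iteration 2: beta = 0.3333, y = 3.5474 + 0.3333*(3.5474 - 4.9613) = 3.0761
  grad(y) = 4.4567, v = y - alpha*grad = 2.6897
  prox(v) = soft_thresh(2.6897, 0.0468) = 2.6429
Iteration 3: beta = 0.5, y = 2.6429 + 0.5*(2.6429 - 3.5474) = 2.1906
  grad(y) = -0.8561, v = y - alpha*grad = 2.2649
  prox(v) = soft_thresh(2.2649, 0.0468) = 2.2181
f(x_3) = 3*2.2181^2 - 14*2.2181 + 0.54*|2.2181| = -15.0957


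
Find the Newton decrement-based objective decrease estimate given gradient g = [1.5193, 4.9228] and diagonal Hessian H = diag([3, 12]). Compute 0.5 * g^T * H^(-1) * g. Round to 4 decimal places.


Step 1: H is diagonal, so H^(-1) * g = [0.5064, 0.4102].
Step 2: g^T H^(-1) g = sum_i g_i^2 / H_ii
  = (1.5193)^2/3 + (4.9228)^2/12
  = 0.7694 + 2.0195 = 2.7889
Step 3: Objective decrease = 0.5 * g^T H^(-1) g = 1.3945


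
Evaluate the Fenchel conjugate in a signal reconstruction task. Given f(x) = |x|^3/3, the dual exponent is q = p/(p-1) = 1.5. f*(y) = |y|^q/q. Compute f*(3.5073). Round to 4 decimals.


The conjugate exponent q satisfies 1/p + 1/q = 1.
p = 3, so q = 3/(3 - 1) = 1.5
|y|^q = 3.5073^1.5 = 6.5684
f*(3.5073) = 6.5684 / 1.5 = 4.3789


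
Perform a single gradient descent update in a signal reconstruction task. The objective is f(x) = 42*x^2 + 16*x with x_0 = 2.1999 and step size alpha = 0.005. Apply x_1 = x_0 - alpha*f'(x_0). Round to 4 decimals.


We compute the gradient at x_0 and apply the update.
f'(x) = 84*x + 16
f'(2.1999) = 84*2.1999 + 16 = 200.7916
x_1 = 2.1999 - 0.005*200.7916 = 1.1959


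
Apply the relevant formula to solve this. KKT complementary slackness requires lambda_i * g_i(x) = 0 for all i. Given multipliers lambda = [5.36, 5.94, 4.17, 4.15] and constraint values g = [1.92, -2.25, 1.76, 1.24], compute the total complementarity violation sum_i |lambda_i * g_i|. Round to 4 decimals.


KKT complementary slackness check:
lambda_1 * g_1 = 5.36 * 1.92 = 10.2912
lambda_2 * g_2 = 5.94 * -2.25 = -13.365
lambda_3 * g_3 = 4.17 * 1.76 = 7.3392
lambda_4 * g_4 = 4.15 * 1.24 = 5.146
Total violation = 10.2912 + 13.365 + 7.3392 + 5.146 = 36.1414


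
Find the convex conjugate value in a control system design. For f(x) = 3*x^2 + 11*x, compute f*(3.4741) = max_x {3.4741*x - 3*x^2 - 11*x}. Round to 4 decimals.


f*(y) = sup_x {y*x - a*x^2 - b*x} = sup_x {(y-b)*x - a*x^2}
FOC: (y - b) - 2a*x = 0 => x* = (y - b)/(2a)
x* = (3.4741 - 11)/(2*3) = -1.2543
f*(3.4741) = (y-b)^2/(4a) = (3.4741 - 11)^2/(4*3)
= 56.6392/12 = 4.7199


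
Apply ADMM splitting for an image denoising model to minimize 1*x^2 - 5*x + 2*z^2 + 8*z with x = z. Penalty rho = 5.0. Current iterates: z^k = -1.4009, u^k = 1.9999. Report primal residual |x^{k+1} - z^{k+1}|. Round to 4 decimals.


ADMM iteration with rho = 5.0, z^k = -1.4009, u^k = 1.9999
Step 1: x-update.
Minimize 1*x^2 - 5*x + (5.0/2)*(x + 1.4009 + 1.9999)^2
FOC: (2*1 + 5.0)*x = 5 + 5.0*(-1.4009 - 1.9999)
x^{k+1} = -1.7149
Step 2: z-update.
Minimize 2*z^2 + 8*z + (5.0/2)*(-1.7149 - z + 1.9999)^2
FOC: (2*2 + 5.0)*z = -8 + 5.0*(-1.7149 + 1.9999)
z^{k+1} = -0.7305
Step 3: u-update.
u^{k+1} = 1.9999 - 1.7149 + 0.7305 = 1.0156
Step 4: Primal residual = |-1.7149 + 0.7305| = 0.9843


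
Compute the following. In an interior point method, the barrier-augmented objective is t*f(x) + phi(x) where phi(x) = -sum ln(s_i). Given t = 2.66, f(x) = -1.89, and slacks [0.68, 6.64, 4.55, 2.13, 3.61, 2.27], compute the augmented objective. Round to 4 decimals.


Step 1: Compute log-barrier.
ln values: [-0.3857, 1.8931, 1.5151, 0.7561, 1.2837, 0.8198]
phi = -(-0.3857 + 1.8931 + 1.5151 + 0.7561 + 1.2837 + 0.8198) = -5.8822
Step 2: Compute augmented objective.
t*f(x) = 2.66*-1.89 = -5.0274
Total = -5.0274 - 5.8822 = -10.9096


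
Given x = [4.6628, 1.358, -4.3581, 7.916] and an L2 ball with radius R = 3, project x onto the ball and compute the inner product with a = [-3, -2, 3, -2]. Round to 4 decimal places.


Step 1: Compute ||x|| (intermediates to 6 decimals).
||x|| = sqrt(4.6628^2 + 1.358^2 + (-4.3581)^2 + 7.916^2) = 10.25875
Step 2: Project.
Since ||x|| > R, scale = R/||x|| = 3/10.25875 = 0.292433, proj(x) = scale * x
proj(x) = [1.363557, 0.397124, -1.274452, 2.3149]
Step 3: Dot product.
a^T * proj(x) = -3*1.363557 - 2*0.397124 + 3*(-1.274452) - 2*2.3149 = -13.3381


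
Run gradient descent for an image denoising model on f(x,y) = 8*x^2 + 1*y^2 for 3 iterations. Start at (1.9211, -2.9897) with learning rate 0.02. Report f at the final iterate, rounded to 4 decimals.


Gradient descent on f(x,y) = 8*x^2 + 1*y^2.
Starting point: (1.9211, -2.9897), alpha = 0.02
Step 1: grad_x = 2*8*1.9211 = 30.7376, grad_y = 2*1*-2.9897 = -5.9794
  x_1 = 1.9211 - 0.02*30.7376 = 1.3063
  y_1 = -2.9897 - 0.02*-5.9794 = -2.8701
Step 2: grad_x = 2*8*1.3063 = 20.9016, grad_y = 2*1*-2.8701 = -5.7402
  x_2 = 1.3063 - 0.02*20.9016 = 0.8883
  y_2 = -2.8701 - 0.02*-5.7402 = -2.7553
Step 3: grad_x = 2*8*0.8883 = 14.2131, grad_y = 2*1*-2.7553 = -5.5106
  x_3 = 0.8883 - 0.02*14.2131 = 0.6041
  y_3 = -2.7553 - 0.02*-5.5106 = -2.6451
f(0.6041, -2.6451) = 8*0.6041^2 + 1*(-2.6451)^2 = 9.9156


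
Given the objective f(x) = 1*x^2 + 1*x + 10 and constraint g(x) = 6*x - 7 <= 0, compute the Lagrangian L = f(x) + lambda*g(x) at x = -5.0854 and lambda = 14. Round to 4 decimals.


Step 1: Evaluate f(x).
f(-5.0854) = 1*(-5.0854)^2 + 1*(-5.0854) + 10 = 30.7759
Step 2: Evaluate g(x).
g(-5.0854) = 6*-5.0854 - 7 = -37.5124
Step 3: Compute Lagrangian.
L = 30.7759 + 14*-37.5124 = -494.3977


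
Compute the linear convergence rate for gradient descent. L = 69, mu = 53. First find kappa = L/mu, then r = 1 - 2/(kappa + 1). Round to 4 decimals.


Step 1: Compute the condition number.
kappa = L/mu = 69/53 = 1.3019
Step 2: Compute the convergence rate.
r = 1 - 2/(kappa + 1) = 1 - 2*mu/(L + mu) = (L - mu)/(L + mu) = 16/122 = 0.1311


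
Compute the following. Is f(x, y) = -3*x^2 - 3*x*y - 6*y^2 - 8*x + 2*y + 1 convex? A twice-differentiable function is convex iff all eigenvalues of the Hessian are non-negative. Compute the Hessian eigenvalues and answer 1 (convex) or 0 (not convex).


The Hessian of f(x,y) = -3*x^2 - 3*x*y - 6*y^2 - 8*x + 2*y + 1 is:
H = [[-6, -3], [-3, -12]]
Trace = -6 - 12 = -18
Determinant = -6*-12 - (-3)^2 = 63
Discriminant = (-18)^2 - 4*63 = 72.0
Eigenvalues: lambda_1 = -13.2426, lambda_2 = -4.7574
The function is not convex.

0


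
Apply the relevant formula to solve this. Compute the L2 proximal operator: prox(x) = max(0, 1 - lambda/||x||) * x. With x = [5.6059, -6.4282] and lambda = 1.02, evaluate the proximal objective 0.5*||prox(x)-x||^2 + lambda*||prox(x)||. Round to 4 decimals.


Step 1: Compute ||x||.
||x|| = 8.5292
Step 2: Compute scaling factor.
scale = max(0, 1 - 1.02/8.5292) = 0.8804
Step 3: prox(x) = [4.9355, -5.6595]
||prox(x)|| = 7.5092
Step 4: Proximal objective.
0.5*||prox-x||^2 = 0.5202
lambda*||prox|| = 7.6594
Total = 8.1796


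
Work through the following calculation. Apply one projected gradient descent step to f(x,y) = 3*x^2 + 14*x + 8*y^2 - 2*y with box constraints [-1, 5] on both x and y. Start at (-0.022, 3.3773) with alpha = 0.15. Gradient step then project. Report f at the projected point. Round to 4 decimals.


Step 1: Compute gradient at (-0.022, 3.3773).
grad_x = 2*3*-0.022 + 14 = 13.868
grad_y = 2*8*3.3773 - 2 = 52.0368
Step 2: Gradient step.
x_raw = -0.022 - 0.15*13.868 = -2.1022
y_raw = 3.3773 - 0.15*52.0368 = -4.4282
Step 3: Project onto [-1, 5].
x_proj = clip(-2.1022) = -1.0
y_proj = clip(-4.4282) = -1.0
Step 4: Evaluate f.
f(-1.0, -1.0) = -1.0


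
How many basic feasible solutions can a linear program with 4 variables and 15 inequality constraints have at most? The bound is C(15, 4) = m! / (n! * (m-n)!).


Each vertex corresponds to some choice of n active constraints out of m, so the number of vertices is at most C(m, n) = m! / (n!(m-n)!).
m = 15, n = 4
Numerator: 15 * 14 * 13 * 12
Denominator: 4! = 24
C(15, 4) = 1365


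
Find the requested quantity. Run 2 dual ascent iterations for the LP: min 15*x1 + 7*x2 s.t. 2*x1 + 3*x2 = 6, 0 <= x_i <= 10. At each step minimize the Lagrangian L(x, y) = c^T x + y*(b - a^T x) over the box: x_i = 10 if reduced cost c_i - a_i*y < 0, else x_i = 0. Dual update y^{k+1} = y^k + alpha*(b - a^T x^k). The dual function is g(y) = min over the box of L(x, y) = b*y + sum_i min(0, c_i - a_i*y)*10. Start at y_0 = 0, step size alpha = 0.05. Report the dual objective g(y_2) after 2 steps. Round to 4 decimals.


Dual ascent for LP: min 15*x1 + 7*x2, 2*x1 + 3*x2 = 6, 0 <= x_i <= 10
Step 1: y^k = 0.0, reduced costs: (15.0, 7.0)
  x^k = (0.0, 0.0), subgradient = b - a^T x = 6.0
  y^{k+1} = 0.0 + 0.05*6.0 = 0.3
Step 2: y^k = 0.3, reduced costs: (14.4, 6.1)
  x^k = (0.0, 0.0), subgradient = b - a^T x = 6.0
  y^{k+1} = 0.3 + 0.05*6.0 = 0.6
Dual objective at y_2 = 0.6: reduced costs (13.8, 5.2), box minimizer x = (0.0, 0.0)
g(y_2) = b*y + (c1 - a1*y)*x1 + (c2 - a2*y)*x2 = 6*0.6 + 13.8*0.0 + 5.2*0.0 = 3.6 + 0.0 + 0.0 = 3.6


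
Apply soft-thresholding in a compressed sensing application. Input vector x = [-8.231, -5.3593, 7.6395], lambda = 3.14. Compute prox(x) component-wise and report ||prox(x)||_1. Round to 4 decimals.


Soft-thresholding with lambda = 3.14:
prox(-8.231) = sign(-8.231)*max(|-8.231| - 3.14, 0) = -5.091
prox(-5.3593) = sign(-5.3593)*max(|-5.3593| - 3.14, 0) = -2.2193
prox(7.6395) = sign(7.6395)*max(|7.6395| - 3.14, 0) = 4.4995
prox(x) = [-5.091, -2.2193, 4.4995]
||prox(x)||_1 = 5.091 + 2.2193 + 4.4995 = 11.8098


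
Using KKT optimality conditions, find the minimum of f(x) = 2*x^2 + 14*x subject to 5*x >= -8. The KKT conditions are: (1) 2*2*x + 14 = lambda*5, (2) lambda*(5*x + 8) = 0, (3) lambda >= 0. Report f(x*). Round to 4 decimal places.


Step 1: Try lambda = 0 (constraint inactive).
x_unc = -14/(2*2) = -3.5
Check: 5*-3.5 = -17.5 < -8 -- violated!
Step 2: Constraint must be active: 5*x = -8
x* = -8/5 = -1.6
lambda = (2*2*(-1.6) + 14)/5 = 1.52
Step 3: Compute optimal value.
f(x*) = 2*(-1.6)^2 + 14*(-1.6) = -17.28


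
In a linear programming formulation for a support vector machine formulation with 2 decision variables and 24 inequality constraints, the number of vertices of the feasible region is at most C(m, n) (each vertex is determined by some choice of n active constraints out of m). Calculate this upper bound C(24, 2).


Each vertex corresponds to some choice of n active constraints out of m, so the number of vertices is at most C(m, n) = m! / (n!(m-n)!).
m = 24, n = 2
Numerator: 24 * 23
Denominator: 2! = 2
C(24, 2) = 276


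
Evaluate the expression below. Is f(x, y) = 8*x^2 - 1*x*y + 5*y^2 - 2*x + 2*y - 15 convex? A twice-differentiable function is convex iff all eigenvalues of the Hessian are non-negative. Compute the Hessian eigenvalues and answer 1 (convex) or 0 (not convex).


The Hessian of f(x,y) = 8*x^2 - 1*x*y + 5*y^2 - 2*x + 2*y - 15 is:
H = [[16, -1], [-1, 10]]
Trace = 16 + 10 = 26
Determinant = 16*10 - (-1)^2 = 159
Discriminant = (26)^2 - 4*159 = 40.0
Eigenvalues: lambda_1 = 9.8377, lambda_2 = 16.1623
The function is convex.

1


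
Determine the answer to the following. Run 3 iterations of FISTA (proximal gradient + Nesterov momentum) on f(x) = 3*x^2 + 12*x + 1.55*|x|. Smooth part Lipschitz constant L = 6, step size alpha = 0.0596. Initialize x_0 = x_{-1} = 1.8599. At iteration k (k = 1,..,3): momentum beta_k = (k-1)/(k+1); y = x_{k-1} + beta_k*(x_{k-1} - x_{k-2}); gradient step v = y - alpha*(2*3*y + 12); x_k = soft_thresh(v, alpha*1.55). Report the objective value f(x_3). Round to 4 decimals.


FISTA on f(x) = 3*x^2 + 12*x + 1.55*|x|
L = 6, alpha = 0.0596
Iteration 1: beta = 0.0, y = 1.8599 + 0.0*(1.8599 - 1.8599) = 1.8599
  grad(y) = 23.1594, v = y - alpha*grad = 0.4796
  prox(v) = soft_thresh(0.4796, 0.0924) = 0.3872
Iteration 2: beta = 0.3333, y = 0.3872 + 0.3333*(0.3872 - 1.8599) = -0.1037
  grad(y) = 11.378, v = y - alpha*grad = -0.7818
  prox(v) = soft_thresh(-0.7818, 0.0924) = -0.6894
Iteration 3: beta = 0.5, y = -0.6894 + 0.5*(-0.6894 - 0.3872) = -1.2277
  grad(y) = 4.6336, v = y - alpha*grad = -1.5039
  prox(v) = soft_thresh(-1.5039, 0.0924) = -1.4115
f(x_3) = 3*(-1.4115)^2 + 12*(-1.4115) + 1.55*|-1.4115| = -8.7732


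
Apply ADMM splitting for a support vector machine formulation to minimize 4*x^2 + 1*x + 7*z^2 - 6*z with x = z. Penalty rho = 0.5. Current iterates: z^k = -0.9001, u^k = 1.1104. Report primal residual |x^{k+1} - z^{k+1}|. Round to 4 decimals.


ADMM iteration with rho = 0.5, z^k = -0.9001, u^k = 1.1104
Step 1: x-update.
Minimize 4*x^2 + 1*x + (0.5/2)*(x + 0.9001 + 1.1104)^2
FOC: (2*4 + 0.5)*x = -1 + 0.5*(-0.9001 - 1.1104)
x^{k+1} = -0.2359
Step 2: z-update.
Minimize 7*z^2 - 6*z + (0.5/2)*(-0.2359 - z + 1.1104)^2
FOC: (2*7 + 0.5)*z = 6 + 0.5*(-0.2359 + 1.1104)
z^{k+1} = 0.4439
Step 3: u-update.
u^{k+1} = 1.1104 - 0.2359 - 0.4439 = 0.4305
Step 4: Primal residual = |-0.2359 - 0.4439| = 0.6799


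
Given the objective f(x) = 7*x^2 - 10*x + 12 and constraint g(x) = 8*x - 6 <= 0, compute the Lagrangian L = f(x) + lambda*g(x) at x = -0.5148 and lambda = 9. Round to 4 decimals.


Step 1: Evaluate f(x).
f(-0.5148) = 7*(-0.5148)^2 - 10*(-0.5148) + 12 = 19.0031
Step 2: Evaluate g(x).
g(-0.5148) = 8*-0.5148 - 6 = -10.1184
Step 3: Compute Lagrangian.
L = 19.0031 + 9*-10.1184 = -72.0625


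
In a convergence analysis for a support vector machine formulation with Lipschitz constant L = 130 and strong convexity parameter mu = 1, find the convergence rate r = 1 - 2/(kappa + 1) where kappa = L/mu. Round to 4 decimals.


Step 1: Compute the condition number.
kappa = L/mu = 130/1 = 130.0
Step 2: Compute the convergence rate.
r = 1 - 2/(kappa + 1) = 1 - 2*mu/(L + mu) = (L - mu)/(L + mu) = 129/131 = 0.9847


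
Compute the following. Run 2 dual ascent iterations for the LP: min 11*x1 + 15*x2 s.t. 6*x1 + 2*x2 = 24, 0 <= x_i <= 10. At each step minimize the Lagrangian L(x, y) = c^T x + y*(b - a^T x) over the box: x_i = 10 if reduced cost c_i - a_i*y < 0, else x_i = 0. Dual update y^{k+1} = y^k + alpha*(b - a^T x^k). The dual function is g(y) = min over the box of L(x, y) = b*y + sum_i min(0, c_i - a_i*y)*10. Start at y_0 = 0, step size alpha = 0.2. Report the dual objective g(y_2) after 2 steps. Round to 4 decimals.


Dual ascent for LP: min 11*x1 + 15*x2, 6*x1 + 2*x2 = 24, 0 <= x_i <= 10
Step 1: y^k = 0.0, reduced costs: (11.0, 15.0)
  x^k = (0.0, 0.0), subgradient = b - a^T x = 24.0
  y^{k+1} = 0.0 + 0.2*24.0 = 4.8
Step 2: y^k = 4.8, reduced costs: (-17.8, 5.4)
  x^k = (10.0, 0.0), subgradient = b - a^T x = -36.0
  y^{k+1} = 4.8 + 0.2*-36.0 = -2.4
Dual objective at y_2 = -2.4: reduced costs (25.4, 19.8), box minimizer x = (0.0, 0.0)
g(y_2) = b*y + (c1 - a1*y)*x1 + (c2 - a2*y)*x2 = 24*(-2.4) + 25.4*0.0 + 19.8*0.0 = -57.6 + 0.0 + 0.0 = -57.6


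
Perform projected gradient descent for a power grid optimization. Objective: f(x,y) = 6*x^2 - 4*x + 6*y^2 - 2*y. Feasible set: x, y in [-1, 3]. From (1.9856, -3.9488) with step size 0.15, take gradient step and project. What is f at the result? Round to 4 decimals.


Step 1: Compute gradient at (1.9856, -3.9488).
grad_x = 2*6*1.9856 - 4 = 19.8272
grad_y = 2*6*-3.9488 - 2 = -49.3856
Step 2: Gradient step.
x_raw = 1.9856 - 0.15*19.8272 = -0.9885
y_raw = -3.9488 - 0.15*-49.3856 = 3.459
Step 3: Project onto [-1, 3].
x_proj = clip(-0.9885) = -0.9885
y_proj = clip(3.459) = 3.0
Step 4: Evaluate f.
f(-0.9885, 3.0) = 57.8165


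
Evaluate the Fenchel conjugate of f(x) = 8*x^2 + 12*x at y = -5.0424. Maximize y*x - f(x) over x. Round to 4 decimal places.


f*(y) = sup_x {y*x - a*x^2 - b*x} = sup_x {(y-b)*x - a*x^2}
FOC: (y - b) - 2a*x = 0 => x* = (y - b)/(2a)
x* = (-5.0424 - 12)/(2*8) = -1.0652
f*(-5.0424) = (y-b)^2/(4a) = (-5.0424 - 12)^2/(4*8)
= 290.4434/32 = 9.0764


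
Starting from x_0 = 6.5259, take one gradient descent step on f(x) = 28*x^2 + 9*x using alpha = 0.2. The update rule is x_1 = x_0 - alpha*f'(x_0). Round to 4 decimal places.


We compute the gradient at x_0 and apply the update.
f'(x) = 56*x + 9
f'(6.5259) = 56*6.5259 + 9 = 374.4504
x_1 = 6.5259 - 0.2*374.4504 = -68.3642


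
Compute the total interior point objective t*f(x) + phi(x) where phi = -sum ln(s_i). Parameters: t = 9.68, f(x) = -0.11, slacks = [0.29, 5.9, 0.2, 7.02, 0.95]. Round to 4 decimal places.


Step 1: Compute log-barrier.
ln values: [-1.2379, 1.775, -1.6094, 1.9488, -0.0513]
phi = -(-1.2379 + 1.775 - 1.6094 + 1.9488 - 0.0513) = -0.8251
Step 2: Compute augmented objective.
t*f(x) = 9.68*-0.11 = -1.0648
Total = -1.0648 - 0.8251 = -1.8899


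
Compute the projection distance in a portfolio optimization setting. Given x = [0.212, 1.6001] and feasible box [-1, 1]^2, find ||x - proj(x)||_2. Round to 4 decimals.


Project each component onto [-1, 1].
clip(0.212) = 0.212, clip(1.6001) = 1.0
Projection = [0.212, 1.0]
Squared diffs: [0.0, 0.3601]
Distance = sqrt(0.3601) = 0.6001


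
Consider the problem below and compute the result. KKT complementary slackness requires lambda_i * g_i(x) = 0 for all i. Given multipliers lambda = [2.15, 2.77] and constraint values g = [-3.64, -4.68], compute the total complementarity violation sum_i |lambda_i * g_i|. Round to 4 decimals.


KKT complementary slackness check:
lambda_1 * g_1 = 2.15 * -3.64 = -7.826
lambda_2 * g_2 = 2.77 * -4.68 = -12.9636
Total violation = 7.826 + 12.9636 = 20.7896


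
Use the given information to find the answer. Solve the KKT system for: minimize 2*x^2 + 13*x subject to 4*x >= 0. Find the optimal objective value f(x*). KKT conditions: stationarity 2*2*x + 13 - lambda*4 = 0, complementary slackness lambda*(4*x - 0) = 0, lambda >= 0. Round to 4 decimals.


Step 1: Try lambda = 0 (constraint inactive).
x_unc = -13/(2*2) = -3.25
Check: 4*-3.25 = -13.0 < 0 -- violated!
Step 2: Constraint must be active: 4*x = 0
x* = 0/4 = 0.0
lambda = (2*2*0.0 + 13)/4 = 3.25
Step 3: Compute optimal value.
f(x*) = 2*0.0^2 + 13*0.0 = 0.0


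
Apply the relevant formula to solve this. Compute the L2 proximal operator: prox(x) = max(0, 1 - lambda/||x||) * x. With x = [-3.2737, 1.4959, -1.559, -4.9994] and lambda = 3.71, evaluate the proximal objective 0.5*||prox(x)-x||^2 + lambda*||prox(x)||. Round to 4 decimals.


Step 1: Compute ||x||.
||x|| = 6.3545
Step 2: Compute scaling factor.
scale = max(0, 1 - 3.71/6.3545) = 0.4162
Step 3: prox(x) = [-1.3624, 0.6225, -0.6488, -2.0805]
||prox(x)|| = 2.6445
Step 4: Proximal objective.
0.5*||prox-x||^2 = 6.8821
lambda*||prox|| = 9.8111
Total = 16.693


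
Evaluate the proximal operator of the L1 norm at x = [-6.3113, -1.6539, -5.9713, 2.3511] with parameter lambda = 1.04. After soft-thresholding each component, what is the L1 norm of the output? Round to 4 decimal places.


Soft-thresholding with lambda = 1.04:
prox(-6.3113) = sign(-6.3113)*max(|-6.3113| - 1.04, 0) = -5.2713
prox(-1.6539) = sign(-1.6539)*max(|-1.6539| - 1.04, 0) = -0.6139
prox(-5.9713) = sign(-5.9713)*max(|-5.9713| - 1.04, 0) = -4.9313
prox(2.3511) = sign(2.3511)*max(|2.3511| - 1.04, 0) = 1.3111
prox(x) = [-5.2713, -0.6139, -4.9313, 1.3111]
||prox(x)||_1 = 5.2713 + 0.6139 + 4.9313 + 1.3111 = 12.1276


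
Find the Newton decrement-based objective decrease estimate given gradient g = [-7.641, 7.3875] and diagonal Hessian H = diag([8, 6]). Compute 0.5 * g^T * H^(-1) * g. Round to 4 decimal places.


Step 1: H is diagonal, so H^(-1) * g = [-0.9551, 1.2313].
Step 2: g^T H^(-1) g = sum_i g_i^2 / H_ii
  = (-7.641)^2/8 + (7.3875)^2/6
  = 7.2981 + 9.0959 = 16.394
Step 3: Objective decrease = 0.5 * g^T H^(-1) g = 8.197


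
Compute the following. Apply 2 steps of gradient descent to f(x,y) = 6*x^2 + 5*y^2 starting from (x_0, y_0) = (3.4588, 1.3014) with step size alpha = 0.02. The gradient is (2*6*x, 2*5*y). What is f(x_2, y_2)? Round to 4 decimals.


Gradient descent on f(x,y) = 6*x^2 + 5*y^2.
Starting point: (3.4588, 1.3014), alpha = 0.02
Step 1: grad_x = 2*6*3.4588 = 41.5056, grad_y = 2*5*1.3014 = 13.014
  x_1 = 3.4588 - 0.02*41.5056 = 2.6287
  y_1 = 1.3014 - 0.02*13.014 = 1.0411
Step 2: grad_x = 2*6*2.6287 = 31.5443, grad_y = 2*5*1.0411 = 10.4112
  x_2 = 2.6287 - 0.02*31.5443 = 1.9978
  y_2 = 1.0411 - 0.02*10.4112 = 0.8329
f(1.9978, 0.8329) = 6*1.9978^2 + 5*0.8329^2 = 27.4159


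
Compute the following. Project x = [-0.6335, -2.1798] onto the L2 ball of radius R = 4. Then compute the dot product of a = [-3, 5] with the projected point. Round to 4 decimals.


Step 1: Compute ||x|| (intermediates to 6 decimals).
||x|| = sqrt((-0.6335)^2 + (-2.1798)^2) = 2.269989
Step 2: Project.
Since ||x|| <= R, proj = x (no scaling needed).
proj(x) = [-0.6335, -2.1798]
Step 3: Dot product.
a^T * proj(x) = -3*(-0.6335) + 5*(-2.1798) = -8.9985


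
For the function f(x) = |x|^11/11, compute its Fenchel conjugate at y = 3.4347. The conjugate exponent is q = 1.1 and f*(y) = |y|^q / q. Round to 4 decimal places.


The conjugate exponent q satisfies 1/p + 1/q = 1.
p = 11, so q = 11/(11 - 1) = 1.1
|y|^q = 3.4347^1.1 = 3.8858
f*(3.4347) = 3.8858 / 1.1 = 3.5325


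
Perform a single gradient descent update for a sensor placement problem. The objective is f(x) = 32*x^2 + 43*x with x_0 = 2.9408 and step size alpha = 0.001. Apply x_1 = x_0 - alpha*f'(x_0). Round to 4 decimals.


We compute the gradient at x_0 and apply the update.
f'(x) = 64*x + 43
f'(2.9408) = 64*2.9408 + 43 = 231.2112
x_1 = 2.9408 - 0.001*231.2112 = 2.7096


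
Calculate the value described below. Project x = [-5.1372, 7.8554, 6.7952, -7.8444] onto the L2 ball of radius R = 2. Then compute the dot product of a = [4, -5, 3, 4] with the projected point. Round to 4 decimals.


Step 1: Compute ||x|| (intermediates to 6 decimals).
||x|| = sqrt((-5.1372)^2 + 7.8554^2 + 6.7952^2 + (-7.8444)^2) = 13.993123
Step 2: Project.
Since ||x|| > R, scale = R/||x|| = 2/13.993123 = 0.142927, proj(x) = scale * x
proj(x) = [-0.734245, 1.122749, 0.971218, -1.121177]
Step 3: Dot product.
a^T * proj(x) = 4*(-0.734245) - 5*1.122749 + 3*0.971218 + 4*(-1.121177) = -10.1218


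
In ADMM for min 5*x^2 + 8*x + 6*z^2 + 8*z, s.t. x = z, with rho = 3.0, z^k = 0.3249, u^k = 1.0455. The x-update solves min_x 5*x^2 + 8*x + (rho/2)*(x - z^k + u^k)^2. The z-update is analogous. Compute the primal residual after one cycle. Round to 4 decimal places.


ADMM iteration with rho = 3.0, z^k = 0.3249, u^k = 1.0455
Step 1: x-update.
Minimize 5*x^2 + 8*x + (3.0/2)*(x - 0.3249 + 1.0455)^2
FOC: (2*5 + 3.0)*x = -8 + 3.0*(0.3249 - 1.0455)
x^{k+1} = -0.7817
Step 2: z-update.
Minimize 6*z^2 + 8*z + (3.0/2)*(-0.7817 - z + 1.0455)^2
FOC: (2*6 + 3.0)*z = -8 + 3.0*(-0.7817 + 1.0455)
z^{k+1} = -0.4806
Step 3: u-update.
u^{k+1} = 1.0455 - 0.7817 + 0.4806 = 0.7444
Step 4: Primal residual = |-0.7817 + 0.4806| = 0.3011


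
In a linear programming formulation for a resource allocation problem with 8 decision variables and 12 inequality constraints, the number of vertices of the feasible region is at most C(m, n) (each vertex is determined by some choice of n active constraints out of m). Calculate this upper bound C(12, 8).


Each vertex corresponds to some choice of n active constraints out of m, so the number of vertices is at most C(m, n) = m! / (n!(m-n)!).
m = 12, n = 8
Numerator: 12 * 11 * 10 * 9 * 8 * 7 * 6 * 5
Denominator: 8! = 40320
C(12, 8) = 495


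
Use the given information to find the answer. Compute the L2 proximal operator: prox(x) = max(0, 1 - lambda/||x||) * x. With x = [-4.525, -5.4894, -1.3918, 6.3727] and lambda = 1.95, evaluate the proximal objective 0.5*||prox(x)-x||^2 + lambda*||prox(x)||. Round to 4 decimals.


Step 1: Compute ||x||.
||x|| = 9.6518
Step 2: Compute scaling factor.
scale = max(0, 1 - 1.95/9.6518) = 0.798
Step 3: prox(x) = [-3.6108, -4.3804, -1.1106, 5.0852]
||prox(x)|| = 7.7018
Step 4: Proximal objective.
0.5*||prox-x||^2 = 1.9013
lambda*||prox|| = 15.0185
Total = 16.9198


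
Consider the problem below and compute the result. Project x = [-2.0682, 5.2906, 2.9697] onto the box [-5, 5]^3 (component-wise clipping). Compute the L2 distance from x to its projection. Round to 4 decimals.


Project each component onto [-5, 5].
clip(-2.0682) = -2.0682, clip(5.2906) = 5.0, clip(2.9697) = 2.9697
Projection = [-2.0682, 5.0, 2.9697]
Squared diffs: [0.0, 0.0844, 0.0]
Distance = sqrt(0.0844) = 0.2906


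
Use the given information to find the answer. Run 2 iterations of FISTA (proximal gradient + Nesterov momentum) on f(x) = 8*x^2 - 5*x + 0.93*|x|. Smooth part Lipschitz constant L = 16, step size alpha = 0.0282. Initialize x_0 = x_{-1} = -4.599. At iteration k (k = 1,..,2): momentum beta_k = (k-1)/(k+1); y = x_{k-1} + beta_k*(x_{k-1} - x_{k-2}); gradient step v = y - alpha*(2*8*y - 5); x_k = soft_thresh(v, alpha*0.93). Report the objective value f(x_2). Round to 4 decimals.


FISTA on f(x) = 8*x^2 - 5*x + 0.93*|x|
L = 16, alpha = 0.0282
Iteration 1: beta = 0.0, y = -4.599 + 0.0*(-4.599 + 4.599) = -4.599
  grad(y) = -78.584, v = y - alpha*grad = -2.3829
  prox(v) = soft_thresh(-2.3829, 0.0262) = -2.3567
Iteration 2: beta = 0.3333, y = -2.3567 + 0.3333*(-2.3567 + 4.599) = -1.6093
  grad(y) = -30.7484, v = y - alpha*grad = -0.7422
  prox(v) = soft_thresh(-0.7422, 0.0262) = -0.7159
f(x_2) = 8*(-0.7159)^2 - 5*(-0.7159) + 0.93*|-0.7159| = 8.3461


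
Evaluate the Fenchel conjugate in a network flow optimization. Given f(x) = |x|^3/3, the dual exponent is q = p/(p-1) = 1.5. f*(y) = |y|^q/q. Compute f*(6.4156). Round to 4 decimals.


The conjugate exponent q satisfies 1/p + 1/q = 1.
p = 3, so q = 3/(3 - 1) = 1.5
|y|^q = 6.4156^1.5 = 16.2501
f*(6.4156) = 16.2501 / 1.5 = 10.8334


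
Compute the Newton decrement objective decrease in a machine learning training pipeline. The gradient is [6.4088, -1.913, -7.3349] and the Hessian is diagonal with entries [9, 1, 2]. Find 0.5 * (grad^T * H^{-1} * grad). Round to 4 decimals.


Step 1: H is diagonal, so H^(-1) * g = [0.7121, -1.913, -3.6675].
Step 2: g^T H^(-1) g = sum_i g_i^2 / H_ii
  = (6.4088)^2/9 + (-1.913)^2/1 + (-7.3349)^2/2
  = 4.5636 + 3.6596 + 26.9004 = 35.1236
Step 3: Objective decrease = 0.5 * g^T H^(-1) g = 17.5618


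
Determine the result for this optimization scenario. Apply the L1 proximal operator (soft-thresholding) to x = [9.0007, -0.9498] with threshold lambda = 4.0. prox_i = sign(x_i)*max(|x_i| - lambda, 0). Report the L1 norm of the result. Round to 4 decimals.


Soft-thresholding with lambda = 4.0:
prox(9.0007) = sign(9.0007)*max(|9.0007| - 4.0, 0) = 5.0007
prox(-0.9498) = sign(-0.9498)*max(|-0.9498| - 4.0, 0) = 0.0
prox(x) = [5.0007, 0.0]
||prox(x)||_1 = 5.0007 + 0.0 = 5.0007


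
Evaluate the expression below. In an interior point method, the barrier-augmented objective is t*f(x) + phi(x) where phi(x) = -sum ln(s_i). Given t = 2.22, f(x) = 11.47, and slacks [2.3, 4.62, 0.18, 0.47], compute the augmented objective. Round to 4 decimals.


Step 1: Compute log-barrier.
ln values: [0.8329, 1.5304, -1.7148, -0.755]
phi = -(0.8329 + 1.5304 - 1.7148 - 0.755) = 0.1065
Step 2: Compute augmented objective.
t*f(x) = 2.22*11.47 = 25.4634
Total = 25.4634 + 0.1065 = 25.5699


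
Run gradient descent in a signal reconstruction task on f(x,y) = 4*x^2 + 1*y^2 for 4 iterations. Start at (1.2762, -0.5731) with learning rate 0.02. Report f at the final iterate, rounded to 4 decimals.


Gradient descent on f(x,y) = 4*x^2 + 1*y^2.
Starting point: (1.2762, -0.5731), alpha = 0.02
Step 1: grad_x = 2*4*1.2762 = 10.2096, grad_y = 2*1*-0.5731 = -1.1462
  x_1 = 1.2762 - 0.02*10.2096 = 1.072
  y_1 = -0.5731 - 0.02*-1.1462 = -0.5502
Step 2: grad_x = 2*4*1.072 = 8.5761, grad_y = 2*1*-0.5502 = -1.1004
  x_2 = 1.072 - 0.02*8.5761 = 0.9005
  y_2 = -0.5502 - 0.02*-1.1004 = -0.5282
Step 3: grad_x = 2*4*0.9005 = 7.2039, grad_y = 2*1*-0.5282 = -1.0563
  x_3 = 0.9005 - 0.02*7.2039 = 0.7564
  y_3 = -0.5282 - 0.02*-1.0563 = -0.507
Step 4: grad_x = 2*4*0.7564 = 6.0513, grad_y = 2*1*-0.507 = -1.0141
  x_4 = 0.7564 - 0.02*6.0513 = 0.6354
  y_4 = -0.507 - 0.02*-1.0141 = -0.4868
f(0.6354, -0.4868) = 4*0.6354^2 + 1*(-0.4868)^2 = 1.8518


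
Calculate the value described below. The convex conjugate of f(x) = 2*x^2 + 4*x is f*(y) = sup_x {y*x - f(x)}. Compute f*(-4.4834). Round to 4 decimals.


f*(y) = sup_x {y*x - a*x^2 - b*x} = sup_x {(y-b)*x - a*x^2}
FOC: (y - b) - 2a*x = 0 => x* = (y - b)/(2a)
x* = (-4.4834 - 4)/(2*2) = -2.1209
f*(-4.4834) = (y-b)^2/(4a) = (-4.4834 - 4)^2/(4*2)
= 71.9681/8 = 8.996


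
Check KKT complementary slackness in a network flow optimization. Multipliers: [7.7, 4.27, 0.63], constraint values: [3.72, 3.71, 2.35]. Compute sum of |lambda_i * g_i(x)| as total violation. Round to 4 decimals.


KKT complementary slackness check:
lambda_1 * g_1 = 7.7 * 3.72 = 28.644
lambda_2 * g_2 = 4.27 * 3.71 = 15.8417
lambda_3 * g_3 = 0.63 * 2.35 = 1.4805
Total violation = 28.644 + 15.8417 + 1.4805 = 45.9662


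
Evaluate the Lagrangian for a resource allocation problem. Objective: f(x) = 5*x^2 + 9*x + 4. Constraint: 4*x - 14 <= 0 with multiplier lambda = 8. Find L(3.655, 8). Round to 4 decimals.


Step 1: Evaluate f(x).
f(3.655) = 5*3.655^2 + 9*3.655 + 4 = 103.6901
Step 2: Evaluate g(x).
g(3.655) = 4*3.655 - 14 = 0.62
Step 3: Compute Lagrangian.
L = 103.6901 + 8*0.62 = 108.6501


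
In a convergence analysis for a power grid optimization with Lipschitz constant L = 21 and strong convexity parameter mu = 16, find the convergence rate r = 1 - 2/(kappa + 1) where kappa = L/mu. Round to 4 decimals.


Step 1: Compute the condition number.
kappa = L/mu = 21/16 = 1.3125
Step 2: Compute the convergence rate.
r = 1 - 2/(kappa + 1) = 1 - 2*mu/(L + mu) = (L - mu)/(L + mu) = 5/37 = 0.1351


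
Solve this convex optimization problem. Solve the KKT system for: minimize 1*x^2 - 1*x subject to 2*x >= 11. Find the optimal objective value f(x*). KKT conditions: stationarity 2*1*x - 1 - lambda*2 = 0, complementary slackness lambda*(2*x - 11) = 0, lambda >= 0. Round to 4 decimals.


Step 1: Try lambda = 0 (constraint inactive).
x_unc = 1/(2*1) = 0.5
Check: 2*0.5 = 1.0 < 11 -- violated!
Step 2: Constraint must be active: 2*x = 11
x* = 11/2 = 5.5
lambda = (2*1*5.5 - 1)/2 = 5.0
Step 3: Compute optimal value.
f(x*) = 1*5.5^2 - 1*5.5 = 24.75


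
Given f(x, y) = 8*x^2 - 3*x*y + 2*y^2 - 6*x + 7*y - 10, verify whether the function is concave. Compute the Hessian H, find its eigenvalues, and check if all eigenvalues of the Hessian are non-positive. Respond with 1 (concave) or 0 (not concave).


The Hessian of f(x,y) = 8*x^2 - 3*x*y + 2*y^2 - 6*x + 7*y - 10 is:
H = [[16, -3], [-3, 4]]
Trace = 16 + 4 = 20
Determinant = 16*4 - (-3)^2 = 55
Discriminant = (20)^2 - 4*55 = 180.0
Eigenvalues: lambda_1 = 3.2918, lambda_2 = 16.7082
The function is not concave.

0


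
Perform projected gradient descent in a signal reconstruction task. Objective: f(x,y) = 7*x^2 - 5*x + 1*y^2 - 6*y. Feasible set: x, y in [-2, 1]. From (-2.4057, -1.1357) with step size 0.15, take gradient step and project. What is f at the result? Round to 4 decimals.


Step 1: Compute gradient at (-2.4057, -1.1357).
grad_x = 2*7*-2.4057 - 5 = -38.6798
grad_y = 2*1*-1.1357 - 6 = -8.2714
Step 2: Gradient step.
x_raw = -2.4057 - 0.15*-38.6798 = 3.3963
y_raw = -1.1357 - 0.15*-8.2714 = 0.105
Step 3: Project onto [-2, 1].
x_proj = clip(3.3963) = 1.0
y_proj = clip(0.105) = 0.105
Step 4: Evaluate f.
f(1.0, 0.105) = 1.381


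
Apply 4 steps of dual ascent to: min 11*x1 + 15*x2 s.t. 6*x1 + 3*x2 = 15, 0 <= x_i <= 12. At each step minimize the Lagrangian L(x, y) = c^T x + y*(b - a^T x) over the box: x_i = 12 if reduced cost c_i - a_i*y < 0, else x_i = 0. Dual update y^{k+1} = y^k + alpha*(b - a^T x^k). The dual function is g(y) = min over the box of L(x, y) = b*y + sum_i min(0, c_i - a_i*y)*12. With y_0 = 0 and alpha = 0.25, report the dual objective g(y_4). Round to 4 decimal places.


Dual ascent for LP: min 11*x1 + 15*x2, 6*x1 + 3*x2 = 15, 0 <= x_i <= 12
Step 1: y^k = 0.0, reduced costs: (11.0, 15.0)
  x^k = (0.0, 0.0), subgradient = b - a^T x = 15.0
  y^{k+1} = 0.0 + 0.25*15.0 = 3.75
Step 2: y^k = 3.75, reduced costs: (-11.5, 3.75)
  x^k = (12.0, 0.0), subgradient = b - a^T x = -57.0
  y^{k+1} = 3.75 + 0.25*-57.0 = -10.5
Step 3: y^k = -10.5, reduced costs: (74.0, 46.5)
  x^k = (0.0, 0.0), subgradient = b - a^T x = 15.0
  y^{k+1} = -10.5 + 0.25*15.0 = -6.75
Step 4: y^k = -6.75, reduced costs: (51.5, 35.25)
  x^k = (0.0, 0.0), subgradient = b - a^T x = 15.0
  y^{k+1} = -6.75 + 0.25*15.0 = -3.0
Dual objective at y_4 = -3.0: reduced costs (29.0, 24.0), box minimizer x = (0.0, 0.0)
g(y_4) = b*y + (c1 - a1*y)*x1 + (c2 - a2*y)*x2 = 15*(-3.0) + 29.0*0.0 + 24.0*0.0 = -45.0 + 0.0 + 0.0 = -45.0


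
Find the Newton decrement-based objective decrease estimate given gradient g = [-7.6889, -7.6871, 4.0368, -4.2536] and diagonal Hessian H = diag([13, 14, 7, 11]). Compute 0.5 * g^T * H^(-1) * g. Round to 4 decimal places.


Step 1: H is diagonal, so H^(-1) * g = [-0.5915, -0.5491, 0.5767, -0.3867].
Step 2: g^T H^(-1) g = sum_i g_i^2 / H_ii
  = (-7.6889)^2/13 + (-7.6871)^2/14 + (4.0368)^2/7 + (-4.2536)^2/11
  = 4.5476 + 4.2208 + 2.328 + 1.6448 = 12.7412
Step 3: Objective decrease = 0.5 * g^T H^(-1) g = 6.3706


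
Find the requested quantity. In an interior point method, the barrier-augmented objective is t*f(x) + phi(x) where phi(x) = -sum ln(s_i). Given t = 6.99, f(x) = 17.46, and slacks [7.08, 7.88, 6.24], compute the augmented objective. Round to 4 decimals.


Step 1: Compute log-barrier.
ln values: [1.9573, 2.0643, 1.831]
phi = -(1.9573 + 2.0643 + 1.831) = -5.8526
Step 2: Compute augmented objective.
t*f(x) = 6.99*17.46 = 122.0454
Total = 122.0454 - 5.8526 = 116.1928


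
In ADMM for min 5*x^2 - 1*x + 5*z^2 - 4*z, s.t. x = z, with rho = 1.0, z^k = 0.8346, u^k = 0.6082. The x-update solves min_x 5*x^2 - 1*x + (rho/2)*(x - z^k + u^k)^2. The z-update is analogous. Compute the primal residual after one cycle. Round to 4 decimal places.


ADMM iteration with rho = 1.0, z^k = 0.8346, u^k = 0.6082
Step 1: x-update.
Minimize 5*x^2 - 1*x + (1.0/2)*(x - 0.8346 + 0.6082)^2
FOC: (2*5 + 1.0)*x = 1 + 1.0*(0.8346 - 0.6082)
x^{k+1} = 0.1115
Step 2: z-update.
Minimize 5*z^2 - 4*z + (1.0/2)*(0.1115 - z + 0.6082)^2
FOC: (2*5 + 1.0)*z = 4 + 1.0*(0.1115 + 0.6082)
z^{k+1} = 0.4291
Step 3: u-update.
u^{k+1} = 0.6082 + 0.1115 - 0.4291 = 0.2906
Step 4: Primal residual = |0.1115 - 0.4291| = 0.3176


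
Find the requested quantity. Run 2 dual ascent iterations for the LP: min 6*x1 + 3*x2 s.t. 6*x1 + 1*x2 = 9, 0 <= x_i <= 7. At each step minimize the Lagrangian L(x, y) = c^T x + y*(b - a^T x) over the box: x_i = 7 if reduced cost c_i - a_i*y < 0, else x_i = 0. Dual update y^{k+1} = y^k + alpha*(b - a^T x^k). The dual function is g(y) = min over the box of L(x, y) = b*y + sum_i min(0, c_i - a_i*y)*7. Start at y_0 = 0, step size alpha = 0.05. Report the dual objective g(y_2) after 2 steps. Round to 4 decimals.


Dual ascent for LP: min 6*x1 + 3*x2, 6*x1 + 1*x2 = 9, 0 <= x_i <= 7
Step 1: y^k = 0.0, reduced costs: (6.0, 3.0)
  x^k = (0.0, 0.0), subgradient = b - a^T x = 9.0
  y^{k+1} = 0.0 + 0.05*9.0 = 0.45
Step 2: y^k = 0.45, reduced costs: (3.3, 2.55)
  x^k = (0.0, 0.0), subgradient = b - a^T x = 9.0
  y^{k+1} = 0.45 + 0.05*9.0 = 0.9
Dual objective at y_2 = 0.9: reduced costs (0.6, 2.1), box minimizer x = (0.0, 0.0)
g(y_2) = b*y + (c1 - a1*y)*x1 + (c2 - a2*y)*x2 = 9*0.9 + 0.6*0.0 + 2.1*0.0 = 8.1 + 0.0 + 0.0 = 8.1


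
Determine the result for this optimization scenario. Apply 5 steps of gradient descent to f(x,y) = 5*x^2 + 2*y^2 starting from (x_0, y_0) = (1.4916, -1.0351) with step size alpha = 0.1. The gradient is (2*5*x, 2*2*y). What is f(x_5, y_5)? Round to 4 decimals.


Gradient descent on f(x,y) = 5*x^2 + 2*y^2.
Starting point: (1.4916, -1.0351), alpha = 0.1
Step 1: grad_x = 2*5*1.4916 = 14.916, grad_y = 2*2*-1.0351 = -4.1404
  x_1 = 1.4916 - 0.1*14.916 = 0.0
  y_1 = -1.0351 - 0.1*-4.1404 = -0.6211
Step 2: grad_x = 2*5*0.0 = 0.0, grad_y = 2*2*-0.6211 = -2.4842
  x_2 = 0.0 - 0.1*0.0 = 0.0
  y_2 = -0.6211 - 0.1*-2.4842 = -0.3726
Step 3: grad_x = 2*5*0.0 = 0.0, grad_y = 2*2*-0.3726 = -1.4905
  x_3 = 0.0 - 0.1*0.0 = 0.0
  y_3 = -0.3726 - 0.1*-1.4905 = -0.2236
Step 4: grad_x = 2*5*0.0 = 0.0, grad_y = 2*2*-0.2236 = -0.8943
  x_4 = 0.0 - 0.1*0.0 = 0.0
  y_4 = -0.2236 - 0.1*-0.8943 = -0.1341
Step 5: grad_x = 2*5*0.0 = 0.0, grad_y = 2*2*-0.1341 = -0.5366
  x_5 = 0.0 - 0.1*0.0 = 0.0
  y_5 = -0.1341 - 0.1*-0.5366 = -0.0805
f(0.0, -0.0805) = 5*0.0^2 + 2*(-0.0805)^2 = 0.013


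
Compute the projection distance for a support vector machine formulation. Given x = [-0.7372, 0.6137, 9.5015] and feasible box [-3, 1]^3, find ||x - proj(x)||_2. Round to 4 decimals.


Project each component onto [-3, 1].
clip(-0.7372) = -0.7372, clip(0.6137) = 0.6137, clip(9.5015) = 1.0
Projection = [-0.7372, 0.6137, 1.0]
Squared diffs: [0.0, 0.0, 72.2755]
Distance = sqrt(72.2755) = 8.5015


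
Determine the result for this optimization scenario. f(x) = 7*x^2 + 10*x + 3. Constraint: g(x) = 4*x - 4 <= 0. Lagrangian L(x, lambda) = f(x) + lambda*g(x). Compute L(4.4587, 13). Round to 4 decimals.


Step 1: Evaluate f(x).
f(4.4587) = 7*4.4587^2 + 10*4.4587 + 3 = 186.747
Step 2: Evaluate g(x).
g(4.4587) = 4*4.4587 - 4 = 13.8348
Step 3: Compute Lagrangian.
L = 186.747 + 13*13.8348 = 366.5994


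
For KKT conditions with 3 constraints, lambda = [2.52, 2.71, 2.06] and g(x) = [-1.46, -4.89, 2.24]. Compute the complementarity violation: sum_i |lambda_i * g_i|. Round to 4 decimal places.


KKT complementary slackness check:
lambda_1 * g_1 = 2.52 * -1.46 = -3.6792
lambda_2 * g_2 = 2.71 * -4.89 = -13.2519
lambda_3 * g_3 = 2.06 * 2.24 = 4.6144
Total violation = 3.6792 + 13.2519 + 4.6144 = 21.5455


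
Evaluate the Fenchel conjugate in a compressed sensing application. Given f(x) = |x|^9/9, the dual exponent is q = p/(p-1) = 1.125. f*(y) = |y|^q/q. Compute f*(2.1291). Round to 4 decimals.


The conjugate exponent q satisfies 1/p + 1/q = 1.
p = 9, so q = 9/(9 - 1) = 1.125
|y|^q = 2.1291^1.125 = 2.34
f*(2.1291) = 2.34 / 1.125 = 2.08


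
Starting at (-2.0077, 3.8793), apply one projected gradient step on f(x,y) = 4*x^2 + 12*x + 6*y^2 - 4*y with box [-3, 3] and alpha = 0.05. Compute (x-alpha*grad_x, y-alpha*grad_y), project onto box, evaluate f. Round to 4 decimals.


Step 1: Compute gradient at (-2.0077, 3.8793).
grad_x = 2*4*-2.0077 + 12 = -4.0616
grad_y = 2*6*3.8793 - 4 = 42.5516
Step 2: Gradient step.
x_raw = -2.0077 - 0.05*-4.0616 = -1.8046
y_raw = 3.8793 - 0.05*42.5516 = 1.7517
Step 3: Project onto [-3, 3].
x_proj = clip(-1.8046) = -1.8046
y_proj = clip(1.7517) = 1.7517
Step 4: Evaluate f.
f(-1.8046, 1.7517) = 2.7754


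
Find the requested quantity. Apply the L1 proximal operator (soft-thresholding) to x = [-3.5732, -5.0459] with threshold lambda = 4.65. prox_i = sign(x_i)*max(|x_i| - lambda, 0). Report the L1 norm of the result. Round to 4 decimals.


Soft-thresholding with lambda = 4.65:
prox(-3.5732) = sign(-3.5732)*max(|-3.5732| - 4.65, 0) = 0.0
prox(-5.0459) = sign(-5.0459)*max(|-5.0459| - 4.65, 0) = -0.3959
prox(x) = [0.0, -0.3959]
||prox(x)||_1 = 0.0 + 0.3959 = 0.3959


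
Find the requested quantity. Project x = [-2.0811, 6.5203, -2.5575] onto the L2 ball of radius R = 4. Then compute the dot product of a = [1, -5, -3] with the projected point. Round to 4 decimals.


Step 1: Compute ||x|| (intermediates to 6 decimals).
||x|| = sqrt((-2.0811)^2 + 6.5203^2 + (-2.5575)^2) = 7.306579
Step 2: Project.
Since ||x|| > R, scale = R/||x|| = 4/7.306579 = 0.547452, proj(x) = scale * x
proj(x) = [-1.139302, 3.569551, -1.400108]
Step 3: Dot product.
a^T * proj(x) = 1*(-1.139302) - 5*3.569551 - 3*(-1.400108) = -14.7867


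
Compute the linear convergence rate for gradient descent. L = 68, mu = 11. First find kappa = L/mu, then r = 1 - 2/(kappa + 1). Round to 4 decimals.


Step 1: Compute the condition number.
kappa = L/mu = 68/11 = 6.1818
Step 2: Compute the convergence rate.
r = 1 - 2/(kappa + 1) = 1 - 2*mu/(L + mu) = (L - mu)/(L + mu) = 57/79 = 0.7215
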